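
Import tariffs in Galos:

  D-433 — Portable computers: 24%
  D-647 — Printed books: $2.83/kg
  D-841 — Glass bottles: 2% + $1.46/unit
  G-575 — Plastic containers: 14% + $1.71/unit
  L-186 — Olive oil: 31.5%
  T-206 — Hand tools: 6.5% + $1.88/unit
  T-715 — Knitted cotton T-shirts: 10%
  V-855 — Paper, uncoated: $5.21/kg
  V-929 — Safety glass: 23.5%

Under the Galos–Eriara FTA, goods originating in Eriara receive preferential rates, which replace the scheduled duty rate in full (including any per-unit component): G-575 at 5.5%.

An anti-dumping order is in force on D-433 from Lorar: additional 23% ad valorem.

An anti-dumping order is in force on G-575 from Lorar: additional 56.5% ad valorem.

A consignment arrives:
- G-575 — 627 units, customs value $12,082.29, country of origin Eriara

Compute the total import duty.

$664.53

Line 1 (G-575, Eriara, 627 units, $12,082.29):
Base rate for G-575 is 14% + $1.71/unit.
Origin Eriara qualifies under the Galos–Eriara agreement and G-575 is covered: preferential rate 5.5% applies instead.
The additional-duty order on G-575 targets Lorar, not Eriara; it does not apply.
Duty = $12,082.29 × 5.5% = $664.53.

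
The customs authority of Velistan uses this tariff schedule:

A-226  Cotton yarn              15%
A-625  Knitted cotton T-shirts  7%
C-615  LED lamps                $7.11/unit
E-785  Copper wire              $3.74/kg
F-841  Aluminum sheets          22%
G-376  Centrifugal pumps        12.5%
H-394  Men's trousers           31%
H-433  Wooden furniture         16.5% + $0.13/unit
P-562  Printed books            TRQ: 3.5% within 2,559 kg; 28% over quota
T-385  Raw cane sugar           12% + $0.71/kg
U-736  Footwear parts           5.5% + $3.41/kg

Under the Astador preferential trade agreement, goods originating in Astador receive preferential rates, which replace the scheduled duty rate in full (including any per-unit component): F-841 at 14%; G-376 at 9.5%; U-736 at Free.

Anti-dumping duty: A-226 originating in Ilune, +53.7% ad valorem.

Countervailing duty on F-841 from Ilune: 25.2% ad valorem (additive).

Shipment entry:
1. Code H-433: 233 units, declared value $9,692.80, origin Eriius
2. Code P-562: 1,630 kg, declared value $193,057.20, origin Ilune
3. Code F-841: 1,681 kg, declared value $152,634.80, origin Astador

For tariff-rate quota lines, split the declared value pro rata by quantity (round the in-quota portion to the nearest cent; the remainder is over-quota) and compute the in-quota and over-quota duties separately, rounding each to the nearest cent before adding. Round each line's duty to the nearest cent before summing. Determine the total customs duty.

Line 1 (H-433, Eriius, 233 units, $9,692.80):
Base rate for H-433 is 16.5% + $0.13/unit.
Duty = $9,692.80 × 16.5% + 233 × $0.13 = $1,629.60.
Line 2 (P-562, Ilune, 1,630 kg, $193,057.20):
Code P-562 is under a tariff-rate quota (threshold 2,559 kg). Quantity 1,630 kg is within the quota, so the in-quota rate 3.5% applies to the full value.
Duty = $193,057.20 × 3.5% = $6,757.00.
Line 3 (F-841, Astador, 1,681 kg, $152,634.80):
Base rate for F-841 is 22%.
Origin Astador qualifies under the Velistan–Astador agreement and F-841 is covered: preferential rate 14% applies instead.
The additional-duty order on F-841 targets Ilune, not Astador; it does not apply.
Duty = $152,634.80 × 14% = $21,368.87.
Total = $1,629.60 + $6,757.00 + $21,368.87 = $29,755.47.

$29,755.47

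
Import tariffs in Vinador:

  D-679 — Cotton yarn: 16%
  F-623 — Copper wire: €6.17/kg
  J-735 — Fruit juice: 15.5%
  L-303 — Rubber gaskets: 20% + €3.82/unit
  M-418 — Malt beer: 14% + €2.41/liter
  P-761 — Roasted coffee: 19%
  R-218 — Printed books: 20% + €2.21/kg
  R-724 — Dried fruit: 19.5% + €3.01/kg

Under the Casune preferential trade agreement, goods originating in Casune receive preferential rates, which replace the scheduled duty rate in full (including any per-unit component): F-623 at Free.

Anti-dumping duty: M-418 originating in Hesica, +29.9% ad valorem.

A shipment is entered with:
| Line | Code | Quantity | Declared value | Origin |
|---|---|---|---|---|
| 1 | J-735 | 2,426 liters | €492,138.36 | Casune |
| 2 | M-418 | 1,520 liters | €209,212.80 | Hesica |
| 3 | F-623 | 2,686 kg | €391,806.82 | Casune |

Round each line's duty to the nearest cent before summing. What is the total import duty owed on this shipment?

€171,789.07

Line 1 (J-735, Casune, 2,426 liters, €492,138.36):
Base rate for J-735 is 15.5%.
Origin Casune is the FTA partner but J-735 is not on the preference list; base rate stands.
Duty = €492,138.36 × 15.5% = €76,281.45.
Line 2 (M-418, Hesica, 1,520 liters, €209,212.80):
Base rate for M-418 is 14% + €2.41/liter.
Additional duty on M-418 from Hesica: +29.9%. Applied ad valorem rate: 14% + 29.9% = 43.9%.
Duty = €209,212.80 × 43.9% + 1,520 × €2.41 = €95,507.62.
Line 3 (F-623, Casune, 2,686 kg, €391,806.82):
Base rate for F-623 is €6.17/kg.
Origin Casune qualifies under the Vinador–Casune agreement and F-623 is covered: preferential rate Free applies instead.
Duty = €391,806.82 × 0% = €0.00.
Total = €76,281.45 + €95,507.62 + €0.00 = €171,789.07.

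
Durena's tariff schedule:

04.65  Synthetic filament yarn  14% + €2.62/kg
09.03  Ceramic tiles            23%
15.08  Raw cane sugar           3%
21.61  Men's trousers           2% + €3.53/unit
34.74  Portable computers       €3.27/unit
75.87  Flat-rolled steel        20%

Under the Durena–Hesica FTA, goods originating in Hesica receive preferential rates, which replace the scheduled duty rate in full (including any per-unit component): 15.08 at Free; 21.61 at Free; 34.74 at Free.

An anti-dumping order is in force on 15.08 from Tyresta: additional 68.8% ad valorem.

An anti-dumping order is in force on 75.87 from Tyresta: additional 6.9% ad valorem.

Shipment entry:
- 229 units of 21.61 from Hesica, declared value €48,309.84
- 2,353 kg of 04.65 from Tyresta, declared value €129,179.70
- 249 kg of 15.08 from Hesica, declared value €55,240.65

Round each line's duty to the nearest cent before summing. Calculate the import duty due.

€24,250.02

Line 1 (21.61, Hesica, 229 units, €48,309.84):
Base rate for 21.61 is 2% + €3.53/unit.
Origin Hesica qualifies under the Durena–Hesica agreement and 21.61 is covered: preferential rate Free applies instead.
Duty = €48,309.84 × 0% = €0.00.
Line 2 (04.65, Tyresta, 2,353 kg, €129,179.70):
Base rate for 04.65 is 14% + €2.62/kg.
Duty = €129,179.70 × 14% + 2,353 × €2.62 = €24,250.02.
Line 3 (15.08, Hesica, 249 kg, €55,240.65):
Base rate for 15.08 is 3%.
Origin Hesica qualifies under the Durena–Hesica agreement and 15.08 is covered: preferential rate Free applies instead.
The additional-duty order on 15.08 targets Tyresta, not Hesica; it does not apply.
Duty = €55,240.65 × 0% = €0.00.
Total = €0.00 + €24,250.02 + €0.00 = €24,250.02.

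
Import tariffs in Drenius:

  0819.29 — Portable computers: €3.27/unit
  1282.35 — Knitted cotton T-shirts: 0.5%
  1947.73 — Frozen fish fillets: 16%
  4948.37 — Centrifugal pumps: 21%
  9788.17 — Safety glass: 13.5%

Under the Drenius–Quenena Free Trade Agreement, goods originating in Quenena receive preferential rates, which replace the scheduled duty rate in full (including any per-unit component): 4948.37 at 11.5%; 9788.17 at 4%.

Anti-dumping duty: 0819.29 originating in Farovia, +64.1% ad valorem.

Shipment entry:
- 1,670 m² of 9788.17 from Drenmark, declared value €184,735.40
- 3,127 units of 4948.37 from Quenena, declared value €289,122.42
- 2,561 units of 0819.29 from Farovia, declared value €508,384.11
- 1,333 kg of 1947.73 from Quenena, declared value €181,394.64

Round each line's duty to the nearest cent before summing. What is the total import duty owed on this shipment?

Line 1 (9788.17, Drenmark, 1,670 m², €184,735.40):
Base rate for 9788.17 is 13.5%.
9788.17 has an FTA preferential rate, but origin Drenmark is not Quenena; base rate stands.
Duty = €184,735.40 × 13.5% = €24,939.28.
Line 2 (4948.37, Quenena, 3,127 units, €289,122.42):
Base rate for 4948.37 is 21%.
Origin Quenena qualifies under the Drenius–Quenena agreement and 4948.37 is covered: preferential rate 11.5% applies instead.
Duty = €289,122.42 × 11.5% = €33,249.08.
Line 3 (0819.29, Farovia, 2,561 units, €508,384.11):
Base rate for 0819.29 is €3.27/unit.
Additional duty on 0819.29 from Farovia: +64.1% ad valorem. Applied ad valorem rate = 64.1%.
Duty = €508,384.11 × 64.1% + 2,561 × €3.27 = €334,248.68.
Line 4 (1947.73, Quenena, 1,333 kg, €181,394.64):
Base rate for 1947.73 is 16%.
Origin Quenena is the FTA partner but 1947.73 is not on the preference list; base rate stands.
Duty = €181,394.64 × 16% = €29,023.14.
Total = €24,939.28 + €33,249.08 + €334,248.68 + €29,023.14 = €421,460.18.

€421,460.18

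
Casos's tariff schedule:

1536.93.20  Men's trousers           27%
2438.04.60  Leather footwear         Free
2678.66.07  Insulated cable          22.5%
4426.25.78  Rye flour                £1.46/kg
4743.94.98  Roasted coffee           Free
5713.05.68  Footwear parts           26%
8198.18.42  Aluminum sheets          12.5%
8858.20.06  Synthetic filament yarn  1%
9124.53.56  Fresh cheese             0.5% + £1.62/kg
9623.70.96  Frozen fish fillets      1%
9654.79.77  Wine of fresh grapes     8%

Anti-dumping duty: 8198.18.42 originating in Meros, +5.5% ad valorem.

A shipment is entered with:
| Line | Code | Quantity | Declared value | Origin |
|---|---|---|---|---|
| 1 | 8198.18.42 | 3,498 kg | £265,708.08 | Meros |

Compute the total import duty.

£47,827.45

Line 1 (8198.18.42, Meros, 3,498 kg, £265,708.08):
Base rate for 8198.18.42 is 12.5%.
Additional duty on 8198.18.42 from Meros: +5.5%. Applied ad valorem rate: 12.5% + 5.5% = 18%.
Duty = £265,708.08 × 18% = £47,827.45.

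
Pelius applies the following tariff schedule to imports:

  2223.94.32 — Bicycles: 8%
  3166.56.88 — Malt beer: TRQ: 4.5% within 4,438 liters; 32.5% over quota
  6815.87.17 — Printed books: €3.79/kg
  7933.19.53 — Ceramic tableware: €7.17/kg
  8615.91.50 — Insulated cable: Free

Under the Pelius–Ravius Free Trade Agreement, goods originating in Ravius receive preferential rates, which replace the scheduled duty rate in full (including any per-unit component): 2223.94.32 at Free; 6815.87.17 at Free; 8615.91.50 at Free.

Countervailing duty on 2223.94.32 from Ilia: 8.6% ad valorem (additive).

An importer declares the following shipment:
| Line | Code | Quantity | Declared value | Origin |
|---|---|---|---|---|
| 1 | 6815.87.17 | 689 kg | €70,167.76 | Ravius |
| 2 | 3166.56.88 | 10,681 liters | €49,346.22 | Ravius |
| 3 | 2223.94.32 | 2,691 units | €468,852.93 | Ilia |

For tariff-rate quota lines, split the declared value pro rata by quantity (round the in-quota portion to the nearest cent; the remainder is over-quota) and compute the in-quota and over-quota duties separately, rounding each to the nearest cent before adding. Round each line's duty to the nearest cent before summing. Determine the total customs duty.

€88,126.11

Line 1 (6815.87.17, Ravius, 689 kg, €70,167.76):
Base rate for 6815.87.17 is €3.79/kg.
Origin Ravius qualifies under the Pelius–Ravius agreement and 6815.87.17 is covered: preferential rate Free applies instead.
Duty = €70,167.76 × 0% = €0.00.
Line 2 (3166.56.88, Ravius, 10,681 liters, €49,346.22):
Code 3166.56.88 is under a tariff-rate quota (threshold 4,438 liters). In-quota: 4,438 liters at 4.5%; over-quota: 6,243 liters at 32.5%.
Pro-rata value split: in-quota = €49,346.22 × 4,438/10,681 = €20,503.56; over-quota = €49,346.22 − €20,503.56 = €28,842.66.
In-quota duty = €20,503.56 × 4.5% = €922.66. Over-quota duty = €28,842.66 × 32.5% = €9,373.86.
Line duty = €922.66 + €9,373.86 = €10,296.52.
Line 3 (2223.94.32, Ilia, 2,691 units, €468,852.93):
Base rate for 2223.94.32 is 8%.
2223.94.32 has an FTA preferential rate, but origin Ilia is not Ravius; base rate stands.
Additional duty on 2223.94.32 from Ilia: +8.6%. Applied ad valorem rate: 8% + 8.6% = 16.6%.
Duty = €468,852.93 × 16.6% = €77,829.59.
Total = €0.00 + €10,296.52 + €77,829.59 = €88,126.11.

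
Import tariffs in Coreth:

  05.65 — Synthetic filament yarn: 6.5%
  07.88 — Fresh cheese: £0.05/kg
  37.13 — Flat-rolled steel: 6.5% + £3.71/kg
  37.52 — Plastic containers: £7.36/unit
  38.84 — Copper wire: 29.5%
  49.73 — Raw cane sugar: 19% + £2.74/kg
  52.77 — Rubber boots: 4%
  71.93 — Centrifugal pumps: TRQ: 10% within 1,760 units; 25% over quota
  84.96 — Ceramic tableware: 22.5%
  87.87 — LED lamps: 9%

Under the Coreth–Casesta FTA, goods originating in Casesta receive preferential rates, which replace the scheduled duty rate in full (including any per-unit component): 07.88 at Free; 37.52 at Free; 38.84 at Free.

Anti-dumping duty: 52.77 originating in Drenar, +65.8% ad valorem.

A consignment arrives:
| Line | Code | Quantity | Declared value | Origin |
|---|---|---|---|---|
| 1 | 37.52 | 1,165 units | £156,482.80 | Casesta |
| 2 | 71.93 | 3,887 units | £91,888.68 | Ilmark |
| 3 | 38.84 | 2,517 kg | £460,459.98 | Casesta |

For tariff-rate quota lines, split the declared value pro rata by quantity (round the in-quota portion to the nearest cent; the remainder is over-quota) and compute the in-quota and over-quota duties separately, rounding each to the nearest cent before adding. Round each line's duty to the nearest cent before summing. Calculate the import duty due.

£16,731.21

Line 1 (37.52, Casesta, 1,165 units, £156,482.80):
Base rate for 37.52 is £7.36/unit.
Origin Casesta qualifies under the Coreth–Casesta agreement and 37.52 is covered: preferential rate Free applies instead.
Duty = £156,482.80 × 0% = £0.00.
Line 2 (71.93, Ilmark, 3,887 units, £91,888.68):
Code 71.93 is under a tariff-rate quota (threshold 1,760 units). In-quota: 1,760 units at 10%; over-quota: 2,127 units at 25%.
Pro-rata value split: in-quota = £91,888.68 × 1,760/3,887 = £41,606.40; over-quota = £91,888.68 − £41,606.40 = £50,282.28.
In-quota duty = £41,606.40 × 10% = £4,160.64. Over-quota duty = £50,282.28 × 25% = £12,570.57.
Line duty = £4,160.64 + £12,570.57 = £16,731.21.
Line 3 (38.84, Casesta, 2,517 kg, £460,459.98):
Base rate for 38.84 is 29.5%.
Origin Casesta qualifies under the Coreth–Casesta agreement and 38.84 is covered: preferential rate Free applies instead.
Duty = £460,459.98 × 0% = £0.00.
Total = £0.00 + £16,731.21 + £0.00 = £16,731.21.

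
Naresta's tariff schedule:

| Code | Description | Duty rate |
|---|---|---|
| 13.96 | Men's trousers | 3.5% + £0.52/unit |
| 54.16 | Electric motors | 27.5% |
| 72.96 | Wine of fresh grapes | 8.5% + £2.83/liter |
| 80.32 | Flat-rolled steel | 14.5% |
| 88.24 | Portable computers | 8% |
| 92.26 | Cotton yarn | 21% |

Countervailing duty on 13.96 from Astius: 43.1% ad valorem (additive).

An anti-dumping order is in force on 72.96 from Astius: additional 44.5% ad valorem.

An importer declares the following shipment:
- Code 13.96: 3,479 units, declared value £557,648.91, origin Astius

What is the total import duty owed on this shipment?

£261,673.47

Line 1 (13.96, Astius, 3,479 units, £557,648.91):
Base rate for 13.96 is 3.5% + £0.52/unit.
Additional duty on 13.96 from Astius: +43.1%. Applied ad valorem rate: 3.5% + 43.1% = 46.6%.
Duty = £557,648.91 × 46.6% + 3,479 × £0.52 = £261,673.47.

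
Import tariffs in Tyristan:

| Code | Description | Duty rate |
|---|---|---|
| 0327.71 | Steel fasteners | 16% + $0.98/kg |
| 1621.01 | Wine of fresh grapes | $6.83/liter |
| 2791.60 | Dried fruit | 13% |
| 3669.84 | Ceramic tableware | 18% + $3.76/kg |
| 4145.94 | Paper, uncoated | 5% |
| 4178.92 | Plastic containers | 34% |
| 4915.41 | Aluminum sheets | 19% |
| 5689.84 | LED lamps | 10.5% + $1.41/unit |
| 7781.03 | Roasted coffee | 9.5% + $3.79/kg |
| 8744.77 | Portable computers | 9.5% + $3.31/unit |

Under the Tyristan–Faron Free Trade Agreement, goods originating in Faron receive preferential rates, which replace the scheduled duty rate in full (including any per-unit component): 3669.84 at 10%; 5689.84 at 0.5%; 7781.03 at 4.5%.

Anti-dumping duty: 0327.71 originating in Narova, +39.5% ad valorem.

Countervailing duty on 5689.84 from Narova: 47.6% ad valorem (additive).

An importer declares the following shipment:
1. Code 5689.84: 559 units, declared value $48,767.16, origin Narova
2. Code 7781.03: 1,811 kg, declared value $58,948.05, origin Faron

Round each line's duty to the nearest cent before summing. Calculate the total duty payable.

$31,774.57

Line 1 (5689.84, Narova, 559 units, $48,767.16):
Base rate for 5689.84 is 10.5% + $1.41/unit.
5689.84 has an FTA preferential rate, but origin Narova is not Faron; base rate stands.
Additional duty on 5689.84 from Narova: +47.6%. Applied ad valorem rate: 10.5% + 47.6% = 58.1%.
Duty = $48,767.16 × 58.1% + 559 × $1.41 = $29,121.91.
Line 2 (7781.03, Faron, 1,811 kg, $58,948.05):
Base rate for 7781.03 is 9.5% + $3.79/kg.
Origin Faron qualifies under the Tyristan–Faron agreement and 7781.03 is covered: preferential rate 4.5% applies instead.
Duty = $58,948.05 × 4.5% = $2,652.66.
Total = $29,121.91 + $2,652.66 = $31,774.57.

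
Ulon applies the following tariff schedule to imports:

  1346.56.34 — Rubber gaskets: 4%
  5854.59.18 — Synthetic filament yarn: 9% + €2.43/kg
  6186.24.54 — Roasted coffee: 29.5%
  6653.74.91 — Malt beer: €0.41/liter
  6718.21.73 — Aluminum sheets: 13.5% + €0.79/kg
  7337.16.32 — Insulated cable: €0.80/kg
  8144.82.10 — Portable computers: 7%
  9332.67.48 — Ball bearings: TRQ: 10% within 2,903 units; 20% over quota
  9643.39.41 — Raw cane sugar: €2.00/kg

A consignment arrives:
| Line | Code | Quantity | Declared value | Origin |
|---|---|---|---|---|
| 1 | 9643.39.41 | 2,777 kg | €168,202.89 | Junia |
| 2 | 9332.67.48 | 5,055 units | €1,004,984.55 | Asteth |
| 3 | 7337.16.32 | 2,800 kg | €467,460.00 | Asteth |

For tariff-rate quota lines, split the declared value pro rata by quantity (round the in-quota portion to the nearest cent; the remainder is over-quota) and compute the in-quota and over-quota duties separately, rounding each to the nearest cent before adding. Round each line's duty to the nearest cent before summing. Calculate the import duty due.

€151,076.36

Line 1 (9643.39.41, Junia, 2,777 kg, €168,202.89):
Base rate for 9643.39.41 is €2.00/kg.
Duty = 2,777 × €2.00 = €5,554.00.
Line 2 (9332.67.48, Asteth, 5,055 units, €1,004,984.55):
Code 9332.67.48 is under a tariff-rate quota (threshold 2,903 units). In-quota: 2,903 units at 10%; over-quota: 2,152 units at 20%.
Pro-rata value split: in-quota = €1,004,984.55 × 2,903/5,055 = €577,145.43; over-quota = €1,004,984.55 − €577,145.43 = €427,839.12.
In-quota duty = €577,145.43 × 10% = €57,714.54. Over-quota duty = €427,839.12 × 20% = €85,567.82.
Line duty = €57,714.54 + €85,567.82 = €143,282.36.
Line 3 (7337.16.32, Asteth, 2,800 kg, €467,460.00):
Base rate for 7337.16.32 is €0.80/kg.
Duty = 2,800 × €0.80 = €2,240.00.
Total = €5,554.00 + €143,282.36 + €2,240.00 = €151,076.36.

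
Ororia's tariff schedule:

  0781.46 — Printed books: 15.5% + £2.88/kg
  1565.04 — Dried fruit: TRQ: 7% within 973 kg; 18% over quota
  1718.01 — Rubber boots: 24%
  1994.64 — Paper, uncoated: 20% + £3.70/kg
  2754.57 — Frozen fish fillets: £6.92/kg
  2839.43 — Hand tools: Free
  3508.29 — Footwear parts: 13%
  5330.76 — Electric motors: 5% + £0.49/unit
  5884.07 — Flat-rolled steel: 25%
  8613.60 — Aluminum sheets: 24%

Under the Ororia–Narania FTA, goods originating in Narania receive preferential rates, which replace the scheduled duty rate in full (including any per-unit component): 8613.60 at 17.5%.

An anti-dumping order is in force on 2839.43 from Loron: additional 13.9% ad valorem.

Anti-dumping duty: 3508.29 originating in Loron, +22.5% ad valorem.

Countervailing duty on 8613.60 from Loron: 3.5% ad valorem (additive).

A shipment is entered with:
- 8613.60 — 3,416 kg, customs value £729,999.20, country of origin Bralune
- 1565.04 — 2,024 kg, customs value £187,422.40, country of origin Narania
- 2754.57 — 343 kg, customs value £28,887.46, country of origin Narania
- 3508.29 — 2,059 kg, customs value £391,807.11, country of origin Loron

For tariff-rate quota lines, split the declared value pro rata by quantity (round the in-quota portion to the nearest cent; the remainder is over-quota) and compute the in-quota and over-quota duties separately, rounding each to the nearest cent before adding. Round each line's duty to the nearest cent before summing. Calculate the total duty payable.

£340,489.95

Line 1 (8613.60, Bralune, 3,416 kg, £729,999.20):
Base rate for 8613.60 is 24%.
8613.60 has an FTA preferential rate, but origin Bralune is not Narania; base rate stands.
The additional-duty order on 8613.60 targets Loron, not Bralune; it does not apply.
Duty = £729,999.20 × 24% = £175,199.81.
Line 2 (1565.04, Narania, 2,024 kg, £187,422.40):
Code 1565.04 is under a tariff-rate quota (threshold 973 kg). In-quota: 973 kg at 7%; over-quota: 1,051 kg at 18%.
Pro-rata value split: in-quota = £187,422.40 × 973/2,024 = £90,099.80; over-quota = £187,422.40 − £90,099.80 = £97,322.60.
In-quota duty = £90,099.80 × 7% = £6,306.99. Over-quota duty = £97,322.60 × 18% = £17,518.07.
Line duty = £6,306.99 + £17,518.07 = £23,825.06.
Line 3 (2754.57, Narania, 343 kg, £28,887.46):
Base rate for 2754.57 is £6.92/kg.
Origin Narania is the FTA partner but 2754.57 is not on the preference list; base rate stands.
Duty = 343 × £6.92 = £2,373.56.
Line 4 (3508.29, Loron, 2,059 kg, £391,807.11):
Base rate for 3508.29 is 13%.
Additional duty on 3508.29 from Loron: +22.5%. Applied ad valorem rate: 13% + 22.5% = 35.5%.
Duty = £391,807.11 × 35.5% = £139,091.52.
Total = £175,199.81 + £23,825.06 + £2,373.56 + £139,091.52 = £340,489.95.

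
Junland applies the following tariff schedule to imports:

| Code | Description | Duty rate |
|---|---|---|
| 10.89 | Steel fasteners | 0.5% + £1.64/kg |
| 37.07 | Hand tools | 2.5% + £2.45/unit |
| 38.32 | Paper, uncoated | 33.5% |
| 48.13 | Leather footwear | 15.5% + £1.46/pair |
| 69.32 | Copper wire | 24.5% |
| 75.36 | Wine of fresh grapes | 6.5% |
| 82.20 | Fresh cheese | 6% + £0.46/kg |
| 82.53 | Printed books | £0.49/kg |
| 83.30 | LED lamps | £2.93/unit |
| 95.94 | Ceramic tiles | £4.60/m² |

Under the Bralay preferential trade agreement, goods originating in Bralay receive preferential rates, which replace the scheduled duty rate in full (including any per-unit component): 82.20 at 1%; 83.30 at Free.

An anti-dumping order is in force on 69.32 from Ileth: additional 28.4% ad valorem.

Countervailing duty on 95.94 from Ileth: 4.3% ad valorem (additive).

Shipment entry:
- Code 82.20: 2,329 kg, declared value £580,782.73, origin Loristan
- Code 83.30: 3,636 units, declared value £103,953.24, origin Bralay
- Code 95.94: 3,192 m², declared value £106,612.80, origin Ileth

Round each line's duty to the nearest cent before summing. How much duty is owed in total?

£55,185.85

Line 1 (82.20, Loristan, 2,329 kg, £580,782.73):
Base rate for 82.20 is 6% + £0.46/kg.
82.20 has an FTA preferential rate, but origin Loristan is not Bralay; base rate stands.
Duty = £580,782.73 × 6% + 2,329 × £0.46 = £35,918.30.
Line 2 (83.30, Bralay, 3,636 units, £103,953.24):
Base rate for 83.30 is £2.93/unit.
Origin Bralay qualifies under the Junland–Bralay agreement and 83.30 is covered: preferential rate Free applies instead.
Duty = £103,953.24 × 0% = £0.00.
Line 3 (95.94, Ileth, 3,192 m², £106,612.80):
Base rate for 95.94 is £4.60/m².
Additional duty on 95.94 from Ileth: +4.3% ad valorem. Applied ad valorem rate = 4.3%.
Duty = £106,612.80 × 4.3% + 3,192 × £4.60 = £19,267.55.
Total = £35,918.30 + £0.00 + £19,267.55 = £55,185.85.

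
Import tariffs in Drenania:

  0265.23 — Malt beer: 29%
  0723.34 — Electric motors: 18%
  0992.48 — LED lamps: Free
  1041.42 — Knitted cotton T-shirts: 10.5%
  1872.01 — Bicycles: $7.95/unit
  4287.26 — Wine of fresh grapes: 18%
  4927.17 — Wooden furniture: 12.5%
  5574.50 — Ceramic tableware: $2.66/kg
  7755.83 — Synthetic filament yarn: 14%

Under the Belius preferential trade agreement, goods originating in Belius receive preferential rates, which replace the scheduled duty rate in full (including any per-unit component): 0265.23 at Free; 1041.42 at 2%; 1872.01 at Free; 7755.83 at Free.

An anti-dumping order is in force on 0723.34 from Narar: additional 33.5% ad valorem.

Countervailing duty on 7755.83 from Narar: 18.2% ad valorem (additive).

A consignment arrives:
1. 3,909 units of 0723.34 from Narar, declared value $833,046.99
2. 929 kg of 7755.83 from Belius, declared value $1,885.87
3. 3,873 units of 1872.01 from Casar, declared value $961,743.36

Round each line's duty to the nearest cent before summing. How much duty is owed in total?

Line 1 (0723.34, Narar, 3,909 units, $833,046.99):
Base rate for 0723.34 is 18%.
Additional duty on 0723.34 from Narar: +33.5%. Applied ad valorem rate: 18% + 33.5% = 51.5%.
Duty = $833,046.99 × 51.5% = $429,019.20.
Line 2 (7755.83, Belius, 929 kg, $1,885.87):
Base rate for 7755.83 is 14%.
Origin Belius qualifies under the Drenania–Belius agreement and 7755.83 is covered: preferential rate Free applies instead.
The additional-duty order on 7755.83 targets Narar, not Belius; it does not apply.
Duty = $1,885.87 × 0% = $0.00.
Line 3 (1872.01, Casar, 3,873 units, $961,743.36):
Base rate for 1872.01 is $7.95/unit.
1872.01 has an FTA preferential rate, but origin Casar is not Belius; base rate stands.
Duty = 3,873 × $7.95 = $30,790.35.
Total = $429,019.20 + $0.00 + $30,790.35 = $459,809.55.

$459,809.55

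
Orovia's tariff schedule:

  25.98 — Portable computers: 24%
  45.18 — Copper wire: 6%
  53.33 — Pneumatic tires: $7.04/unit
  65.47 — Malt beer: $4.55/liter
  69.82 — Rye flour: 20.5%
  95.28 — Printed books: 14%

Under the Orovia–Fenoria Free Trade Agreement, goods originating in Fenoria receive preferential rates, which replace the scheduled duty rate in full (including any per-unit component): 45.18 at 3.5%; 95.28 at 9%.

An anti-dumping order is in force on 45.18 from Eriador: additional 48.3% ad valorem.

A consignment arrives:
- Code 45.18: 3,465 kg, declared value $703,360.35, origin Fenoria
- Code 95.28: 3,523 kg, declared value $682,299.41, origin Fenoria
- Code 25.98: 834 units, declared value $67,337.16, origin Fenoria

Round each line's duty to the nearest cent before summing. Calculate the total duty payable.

$102,185.48

Line 1 (45.18, Fenoria, 3,465 kg, $703,360.35):
Base rate for 45.18 is 6%.
Origin Fenoria qualifies under the Orovia–Fenoria agreement and 45.18 is covered: preferential rate 3.5% applies instead.
The additional-duty order on 45.18 targets Eriador, not Fenoria; it does not apply.
Duty = $703,360.35 × 3.5% = $24,617.61.
Line 2 (95.28, Fenoria, 3,523 kg, $682,299.41):
Base rate for 95.28 is 14%.
Origin Fenoria qualifies under the Orovia–Fenoria agreement and 95.28 is covered: preferential rate 9% applies instead.
Duty = $682,299.41 × 9% = $61,406.95.
Line 3 (25.98, Fenoria, 834 units, $67,337.16):
Base rate for 25.98 is 24%.
Origin Fenoria is the FTA partner but 25.98 is not on the preference list; base rate stands.
Duty = $67,337.16 × 24% = $16,160.92.
Total = $24,617.61 + $61,406.95 + $16,160.92 = $102,185.48.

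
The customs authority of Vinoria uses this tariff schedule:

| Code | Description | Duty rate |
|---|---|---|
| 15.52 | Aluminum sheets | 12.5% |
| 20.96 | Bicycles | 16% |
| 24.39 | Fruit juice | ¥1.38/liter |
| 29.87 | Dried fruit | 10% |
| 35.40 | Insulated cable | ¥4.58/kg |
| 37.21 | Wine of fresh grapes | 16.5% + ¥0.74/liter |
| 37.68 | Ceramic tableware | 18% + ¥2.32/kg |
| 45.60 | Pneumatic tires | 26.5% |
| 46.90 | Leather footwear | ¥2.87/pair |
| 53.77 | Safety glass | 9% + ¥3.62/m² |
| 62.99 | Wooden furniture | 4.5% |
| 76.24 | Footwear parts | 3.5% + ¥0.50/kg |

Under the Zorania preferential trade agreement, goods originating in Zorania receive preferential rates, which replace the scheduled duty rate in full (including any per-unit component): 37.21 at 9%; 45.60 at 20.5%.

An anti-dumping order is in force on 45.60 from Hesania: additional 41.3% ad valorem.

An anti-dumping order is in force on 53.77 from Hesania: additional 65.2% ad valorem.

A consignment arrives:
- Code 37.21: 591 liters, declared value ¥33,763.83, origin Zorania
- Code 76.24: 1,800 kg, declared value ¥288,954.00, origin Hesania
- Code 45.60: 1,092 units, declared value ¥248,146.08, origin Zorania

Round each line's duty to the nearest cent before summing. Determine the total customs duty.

Line 1 (37.21, Zorania, 591 liters, ¥33,763.83):
Base rate for 37.21 is 16.5% + ¥0.74/liter.
Origin Zorania qualifies under the Vinoria–Zorania agreement and 37.21 is covered: preferential rate 9% applies instead.
Duty = ¥33,763.83 × 9% = ¥3,038.74.
Line 2 (76.24, Hesania, 1,800 kg, ¥288,954.00):
Base rate for 76.24 is 3.5% + ¥0.50/kg.
Duty = ¥288,954.00 × 3.5% + 1,800 × ¥0.50 = ¥11,013.39.
Line 3 (45.60, Zorania, 1,092 units, ¥248,146.08):
Base rate for 45.60 is 26.5%.
Origin Zorania qualifies under the Vinoria–Zorania agreement and 45.60 is covered: preferential rate 20.5% applies instead.
The additional-duty order on 45.60 targets Hesania, not Zorania; it does not apply.
Duty = ¥248,146.08 × 20.5% = ¥50,869.95.
Total = ¥3,038.74 + ¥11,013.39 + ¥50,869.95 = ¥64,922.08.

¥64,922.08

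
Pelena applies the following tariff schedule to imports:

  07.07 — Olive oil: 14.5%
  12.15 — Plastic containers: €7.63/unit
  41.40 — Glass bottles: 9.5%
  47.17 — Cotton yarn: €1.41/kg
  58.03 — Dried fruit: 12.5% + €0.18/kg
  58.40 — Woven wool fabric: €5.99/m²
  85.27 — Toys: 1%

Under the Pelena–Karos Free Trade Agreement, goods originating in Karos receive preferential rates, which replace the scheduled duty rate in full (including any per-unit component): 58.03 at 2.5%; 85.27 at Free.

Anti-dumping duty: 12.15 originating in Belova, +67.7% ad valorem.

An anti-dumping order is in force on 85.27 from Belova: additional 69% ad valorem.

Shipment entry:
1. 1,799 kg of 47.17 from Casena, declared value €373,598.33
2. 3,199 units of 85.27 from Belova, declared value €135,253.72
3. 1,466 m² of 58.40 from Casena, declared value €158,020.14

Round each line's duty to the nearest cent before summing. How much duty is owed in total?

€105,995.53

Line 1 (47.17, Casena, 1,799 kg, €373,598.33):
Base rate for 47.17 is €1.41/kg.
Duty = 1,799 × €1.41 = €2,536.59.
Line 2 (85.27, Belova, 3,199 units, €135,253.72):
Base rate for 85.27 is 1%.
85.27 has an FTA preferential rate, but origin Belova is not Karos; base rate stands.
Additional duty on 85.27 from Belova: +69%. Applied ad valorem rate: 1% + 69% = 70%.
Duty = €135,253.72 × 70% = €94,677.60.
Line 3 (58.40, Casena, 1,466 m², €158,020.14):
Base rate for 58.40 is €5.99/m².
Duty = 1,466 × €5.99 = €8,781.34.
Total = €2,536.59 + €94,677.60 + €8,781.34 = €105,995.53.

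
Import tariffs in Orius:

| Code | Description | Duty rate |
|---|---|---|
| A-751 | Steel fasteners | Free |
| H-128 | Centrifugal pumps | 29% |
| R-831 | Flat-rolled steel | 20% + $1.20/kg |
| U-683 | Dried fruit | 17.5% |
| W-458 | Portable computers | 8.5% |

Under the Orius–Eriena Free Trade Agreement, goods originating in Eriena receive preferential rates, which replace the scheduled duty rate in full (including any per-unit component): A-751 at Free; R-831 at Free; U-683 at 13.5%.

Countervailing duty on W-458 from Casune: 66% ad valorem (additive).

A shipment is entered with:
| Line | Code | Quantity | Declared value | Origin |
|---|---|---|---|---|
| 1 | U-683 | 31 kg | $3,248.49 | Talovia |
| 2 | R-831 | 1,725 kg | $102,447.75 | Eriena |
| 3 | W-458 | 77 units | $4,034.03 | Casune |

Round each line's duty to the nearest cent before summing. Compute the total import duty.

Line 1 (U-683, Talovia, 31 kg, $3,248.49):
Base rate for U-683 is 17.5%.
U-683 has an FTA preferential rate, but origin Talovia is not Eriena; base rate stands.
Duty = $3,248.49 × 17.5% = $568.49.
Line 2 (R-831, Eriena, 1,725 kg, $102,447.75):
Base rate for R-831 is 20% + $1.20/kg.
Origin Eriena qualifies under the Orius–Eriena agreement and R-831 is covered: preferential rate Free applies instead.
Duty = $102,447.75 × 0% = $0.00.
Line 3 (W-458, Casune, 77 units, $4,034.03):
Base rate for W-458 is 8.5%.
Additional duty on W-458 from Casune: +66%. Applied ad valorem rate: 8.5% + 66% = 74.5%.
Duty = $4,034.03 × 74.5% = $3,005.35.
Total = $568.49 + $0.00 + $3,005.35 = $3,573.84.

$3,573.84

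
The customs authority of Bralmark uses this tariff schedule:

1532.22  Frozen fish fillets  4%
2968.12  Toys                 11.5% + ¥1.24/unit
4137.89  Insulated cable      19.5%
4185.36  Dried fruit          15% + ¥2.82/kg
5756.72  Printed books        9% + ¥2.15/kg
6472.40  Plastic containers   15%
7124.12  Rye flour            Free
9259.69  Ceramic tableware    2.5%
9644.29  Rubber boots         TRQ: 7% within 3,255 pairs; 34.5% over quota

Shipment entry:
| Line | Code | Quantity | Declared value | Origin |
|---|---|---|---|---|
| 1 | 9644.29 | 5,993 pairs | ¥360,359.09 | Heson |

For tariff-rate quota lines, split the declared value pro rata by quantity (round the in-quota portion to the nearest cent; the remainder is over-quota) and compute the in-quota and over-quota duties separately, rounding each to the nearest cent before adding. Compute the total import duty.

¥70,500.02

Line 1 (9644.29, Heson, 5,993 pairs, ¥360,359.09):
Code 9644.29 is under a tariff-rate quota (threshold 3,255 pairs). In-quota: 3,255 pairs at 7%; over-quota: 2,738 pairs at 34.5%.
Pro-rata value split: in-quota = ¥360,359.09 × 3,255/5,993 = ¥195,723.15; over-quota = ¥360,359.09 − ¥195,723.15 = ¥164,635.94.
In-quota duty = ¥195,723.15 × 7% = ¥13,700.62. Over-quota duty = ¥164,635.94 × 34.5% = ¥56,799.40.
Line duty = ¥13,700.62 + ¥56,799.40 = ¥70,500.02.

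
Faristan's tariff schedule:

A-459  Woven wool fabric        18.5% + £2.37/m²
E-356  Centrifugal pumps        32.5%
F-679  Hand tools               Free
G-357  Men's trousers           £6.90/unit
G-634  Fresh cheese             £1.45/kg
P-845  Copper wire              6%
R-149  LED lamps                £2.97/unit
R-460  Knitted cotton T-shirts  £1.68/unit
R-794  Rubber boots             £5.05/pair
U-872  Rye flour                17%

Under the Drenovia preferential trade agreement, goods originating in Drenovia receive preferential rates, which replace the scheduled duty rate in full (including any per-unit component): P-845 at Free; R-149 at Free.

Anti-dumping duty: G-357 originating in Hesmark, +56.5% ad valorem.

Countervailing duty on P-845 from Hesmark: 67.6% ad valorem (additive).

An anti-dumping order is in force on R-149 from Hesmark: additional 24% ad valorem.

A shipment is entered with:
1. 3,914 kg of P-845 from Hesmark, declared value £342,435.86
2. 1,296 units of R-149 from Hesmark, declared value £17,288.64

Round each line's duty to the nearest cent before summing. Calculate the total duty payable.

£260,031.18

Line 1 (P-845, Hesmark, 3,914 kg, £342,435.86):
Base rate for P-845 is 6%.
P-845 has an FTA preferential rate, but origin Hesmark is not Drenovia; base rate stands.
Additional duty on P-845 from Hesmark: +67.6%. Applied ad valorem rate: 6% + 67.6% = 73.6%.
Duty = £342,435.86 × 73.6% = £252,032.79.
Line 2 (R-149, Hesmark, 1,296 units, £17,288.64):
Base rate for R-149 is £2.97/unit.
R-149 has an FTA preferential rate, but origin Hesmark is not Drenovia; base rate stands.
Additional duty on R-149 from Hesmark: +24% ad valorem. Applied ad valorem rate = 24%.
Duty = £17,288.64 × 24% + 1,296 × £2.97 = £7,998.39.
Total = £252,032.79 + £7,998.39 = £260,031.18.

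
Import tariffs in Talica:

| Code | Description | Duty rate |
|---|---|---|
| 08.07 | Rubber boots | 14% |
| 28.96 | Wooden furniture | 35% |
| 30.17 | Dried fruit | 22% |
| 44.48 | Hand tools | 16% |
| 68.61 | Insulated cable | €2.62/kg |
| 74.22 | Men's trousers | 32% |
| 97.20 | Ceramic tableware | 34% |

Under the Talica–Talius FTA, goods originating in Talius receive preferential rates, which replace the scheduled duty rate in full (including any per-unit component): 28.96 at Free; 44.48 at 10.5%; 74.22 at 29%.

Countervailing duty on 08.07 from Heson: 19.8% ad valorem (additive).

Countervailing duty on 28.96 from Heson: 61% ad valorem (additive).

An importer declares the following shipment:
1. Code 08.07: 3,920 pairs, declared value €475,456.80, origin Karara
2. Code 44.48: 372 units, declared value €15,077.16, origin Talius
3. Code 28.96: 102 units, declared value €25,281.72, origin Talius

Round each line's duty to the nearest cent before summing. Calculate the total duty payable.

€68,147.05

Line 1 (08.07, Karara, 3,920 pairs, €475,456.80):
Base rate for 08.07 is 14%.
The additional-duty order on 08.07 targets Heson, not Karara; it does not apply.
Duty = €475,456.80 × 14% = €66,563.95.
Line 2 (44.48, Talius, 372 units, €15,077.16):
Base rate for 44.48 is 16%.
Origin Talius qualifies under the Talica–Talius agreement and 44.48 is covered: preferential rate 10.5% applies instead.
Duty = €15,077.16 × 10.5% = €1,583.10.
Line 3 (28.96, Talius, 102 units, €25,281.72):
Base rate for 28.96 is 35%.
Origin Talius qualifies under the Talica–Talius agreement and 28.96 is covered: preferential rate Free applies instead.
The additional-duty order on 28.96 targets Heson, not Talius; it does not apply.
Duty = €25,281.72 × 0% = €0.00.
Total = €66,563.95 + €1,583.10 + €0.00 = €68,147.05.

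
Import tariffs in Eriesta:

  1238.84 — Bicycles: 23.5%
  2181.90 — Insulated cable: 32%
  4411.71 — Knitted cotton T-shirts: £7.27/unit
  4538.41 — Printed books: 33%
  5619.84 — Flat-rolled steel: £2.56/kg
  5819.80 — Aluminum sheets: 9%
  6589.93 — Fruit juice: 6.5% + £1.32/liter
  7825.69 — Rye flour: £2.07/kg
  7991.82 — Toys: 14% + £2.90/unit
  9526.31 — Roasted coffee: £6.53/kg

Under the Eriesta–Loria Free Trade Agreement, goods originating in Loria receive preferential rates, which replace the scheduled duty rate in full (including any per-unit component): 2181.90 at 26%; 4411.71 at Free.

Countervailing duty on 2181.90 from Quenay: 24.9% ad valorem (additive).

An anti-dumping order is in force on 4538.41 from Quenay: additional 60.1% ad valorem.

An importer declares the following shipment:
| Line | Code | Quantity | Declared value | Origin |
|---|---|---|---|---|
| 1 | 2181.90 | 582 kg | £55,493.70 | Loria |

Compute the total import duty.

Line 1 (2181.90, Loria, 582 kg, £55,493.70):
Base rate for 2181.90 is 32%.
Origin Loria qualifies under the Eriesta–Loria agreement and 2181.90 is covered: preferential rate 26% applies instead.
The additional-duty order on 2181.90 targets Quenay, not Loria; it does not apply.
Duty = £55,493.70 × 26% = £14,428.36.

£14,428.36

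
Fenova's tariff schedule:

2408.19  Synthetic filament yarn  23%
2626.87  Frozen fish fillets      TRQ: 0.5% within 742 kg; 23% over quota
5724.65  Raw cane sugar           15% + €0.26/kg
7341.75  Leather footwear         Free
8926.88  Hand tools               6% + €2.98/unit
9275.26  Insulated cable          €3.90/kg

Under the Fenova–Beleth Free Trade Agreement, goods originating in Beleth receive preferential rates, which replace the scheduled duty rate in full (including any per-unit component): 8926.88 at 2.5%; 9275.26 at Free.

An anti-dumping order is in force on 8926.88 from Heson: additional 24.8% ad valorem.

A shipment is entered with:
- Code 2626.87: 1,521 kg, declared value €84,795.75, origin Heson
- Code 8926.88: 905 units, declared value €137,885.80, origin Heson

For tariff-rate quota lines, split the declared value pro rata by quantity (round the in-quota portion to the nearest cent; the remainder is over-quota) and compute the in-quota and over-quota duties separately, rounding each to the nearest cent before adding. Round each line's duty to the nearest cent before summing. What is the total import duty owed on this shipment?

€55,361.29

Line 1 (2626.87, Heson, 1,521 kg, €84,795.75):
Code 2626.87 is under a tariff-rate quota (threshold 742 kg). In-quota: 742 kg at 0.5%; over-quota: 779 kg at 23%.
Pro-rata value split: in-quota = €84,795.75 × 742/1,521 = €41,366.50; over-quota = €84,795.75 − €41,366.50 = €43,429.25.
In-quota duty = €41,366.50 × 0.5% = €206.83. Over-quota duty = €43,429.25 × 23% = €9,988.73.
Line duty = €206.83 + €9,988.73 = €10,195.56.
Line 2 (8926.88, Heson, 905 units, €137,885.80):
Base rate for 8926.88 is 6% + €2.98/unit.
8926.88 has an FTA preferential rate, but origin Heson is not Beleth; base rate stands.
Additional duty on 8926.88 from Heson: +24.8%. Applied ad valorem rate: 6% + 24.8% = 30.8%.
Duty = €137,885.80 × 30.8% + 905 × €2.98 = €45,165.73.
Total = €10,195.56 + €45,165.73 = €55,361.29.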